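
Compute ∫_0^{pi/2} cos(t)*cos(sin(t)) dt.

Let u = sin(t), so du = cos(t) dt. When t = 0, u = 0; when t = pi/2, u = 1.
The integral becomes ∫ cos(u) du from 0 to 1, with antiderivative sin(u).
Back in t: F(t) = sin(sin(t)).
Then F(pi/2) - F(0) = (sin(1)) - (0) = sin(1).

sin(1)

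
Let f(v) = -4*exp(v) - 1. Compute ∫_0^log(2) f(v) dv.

-4 - log(2)

An antiderivative is F(v) = -v - 4*exp(v).
Then F(log(2)) - F(0) = (-8 - log(2)) - (-4) = -4 - log(2).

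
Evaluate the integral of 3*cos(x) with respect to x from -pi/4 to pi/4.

An antiderivative is F(x) = 3*sin(x).
Then F(pi/4) - F(-pi/4) = (3*sqrt(2)/2) - (-3*sqrt(2)/2) = 3*sqrt(2).

3*sqrt(2)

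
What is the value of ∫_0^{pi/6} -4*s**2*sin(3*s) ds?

8/27 - 4*pi/27

Integrate by parts twice (u = s^2, dv = -4*sin(3*s) ds).
An antiderivative is F(s) = 4*s**2*cos(3*s)/3 - 8*s*sin(3*s)/9 - 8*cos(3*s)/27.
Then F(pi/6) - F(0) = (-4*pi/27) - (-8/27) = 8/27 - 4*pi/27.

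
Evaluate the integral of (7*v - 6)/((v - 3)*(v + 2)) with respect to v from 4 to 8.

Factor the denominator: v**2 - v - 6 = (v + 2)(v - 3).
Partial fractions: (7*v - 6)/((v - 3)*(v + 2)) = 4/(v + 2) + 3/(v - 3).
An antiderivative is F(v) = 3*log(v - 3) + 4*log(v + 2).
Then F(8) - F(4) = (4*log(2) + 7*log(5)) - (4*log(2) + 4*log(3)) = -4*log(3) + 7*log(5).

-4*log(3) + 7*log(5)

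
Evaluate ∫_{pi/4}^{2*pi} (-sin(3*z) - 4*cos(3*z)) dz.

An antiderivative is F(z) = -4*sin(3*z)/3 + cos(3*z)/3.
Then F(2*pi) - F(pi/4) = (1/3) - (-5*sqrt(2)/6) = 1/3 + 5*sqrt(2)/6.

1/3 + 5*sqrt(2)/6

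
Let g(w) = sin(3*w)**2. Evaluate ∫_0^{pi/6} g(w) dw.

pi/12

Use the identity sin^2(3*w) = (1 - cos(6*w))/2.
An antiderivative is F(w) = w/2 - sin(6*w)/12.
Then F(pi/6) - F(0) = (pi/12) - (0) = pi/12.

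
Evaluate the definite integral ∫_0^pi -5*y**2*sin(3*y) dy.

20/27 - 5*pi**2/3

Integrate by parts twice (u = y^2, dv = -5*sin(3*y) dy).
An antiderivative is F(y) = 5*y**2*cos(3*y)/3 - 10*y*sin(3*y)/9 - 10*cos(3*y)/27.
Then F(pi) - F(0) = (10/27 - 5*pi**2/3) - (-10/27) = 20/27 - 5*pi**2/3.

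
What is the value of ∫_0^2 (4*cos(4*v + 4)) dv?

sin(12) - sin(4)

Let u = 4*v + 4, so du = 4 dv. When v = 0, u = 4; when v = 2, u = 12.
The integral becomes ∫ cos(u) du from 4 to 12, with antiderivative sin(u).
Back in v: F(v) = sin(4*v + 4).
Then F(2) - F(0) = (sin(12)) - (sin(4)) = sin(12) - sin(4).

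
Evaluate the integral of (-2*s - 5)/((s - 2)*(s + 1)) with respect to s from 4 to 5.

Factor the denominator: s**2 - s - 2 = (s + 1)(s - 2).
Partial fractions: (-2*s - 5)/((s - 2)*(s + 1)) = 1/(s + 1) - 3/(s - 2).
An antiderivative is F(s) = -3*log(s - 2) + log(s + 1).
Then F(5) - F(4) = (log(2/9)) - (log(5/8)) = log(16/45).

log(16/45)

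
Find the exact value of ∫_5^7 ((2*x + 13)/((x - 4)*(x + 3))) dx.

-log(5) + 2*log(2) + 3*log(3)

Factor the denominator: x**2 - x - 12 = (x + 3)(x - 4).
Partial fractions: (2*x + 13)/((x - 4)*(x + 3)) = -1/(x + 3) + 3/(x - 4).
An antiderivative is F(x) = 3*log(x - 4) - log(x + 3).
Then F(7) - F(5) = (log(27/10)) - (-log(8)) = -log(5) + 2*log(2) + 3*log(3).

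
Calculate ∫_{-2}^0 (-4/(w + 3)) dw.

An antiderivative is F(w) = -4*log(w + 3).
Then F(0) - F(-2) = (-log(81)) - (0) = -log(81).

-log(81)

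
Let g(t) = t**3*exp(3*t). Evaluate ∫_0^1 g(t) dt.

Integrate by parts 3 times (u = t^3, dv = exp(3*t) dt).
An antiderivative is F(t) = (9*t**3 - 9*t**2 + 6*t - 2)*exp(3*t)/27.
Then F(1) - F(0) = (4*exp(3)/27) - (-2/27) = 2/27 + 4*exp(3)/27.

2/27 + 4*exp(3)/27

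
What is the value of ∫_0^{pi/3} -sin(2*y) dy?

-3/4

An antiderivative is F(y) = cos(2*y)/2.
Then F(pi/3) - F(0) = (-1/4) - (1/2) = -3/4.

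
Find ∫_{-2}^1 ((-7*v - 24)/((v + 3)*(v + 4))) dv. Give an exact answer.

-4*log(5) - 2*log(2)

Factor the denominator: v**2 + 7*v + 12 = (v + 4)(v + 3).
Partial fractions: (-7*v - 24)/((v + 3)*(v + 4)) = -4/(v + 4) - 3/(v + 3).
An antiderivative is F(v) = -3*log(v + 3) - 4*log(v + 4).
Then F(1) - F(-2) = (-4*log(5) - 6*log(2)) - (-log(16)) = -4*log(5) - 2*log(2).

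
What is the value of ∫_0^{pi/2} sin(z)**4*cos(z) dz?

1/5

Let u = sin(z), so du = cos(z) dz. When z = 0, u = 0; when z = pi/2, u = 1.
The integral becomes ∫ u**4 du from 0 to 1, with antiderivative u**5/5.
Back in z: F(z) = sin(z)**5/5.
Then F(pi/2) - F(0) = (1/5) - (0) = 1/5.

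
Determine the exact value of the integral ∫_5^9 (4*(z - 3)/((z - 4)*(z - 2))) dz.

-2*log(3) + 2*log(5) + 2*log(7)

Factor the denominator: z**2 - 6*z + 8 = (z - 2)(z - 4).
Partial fractions: 4*(z - 3)/((z - 4)*(z - 2)) = 2/(z - 2) + 2/(z - 4).
An antiderivative is F(z) = 2*log(z - 4) + 2*log(z - 2).
Then F(9) - F(5) = (2*log(5) + 2*log(7)) - (log(9)) = -2*log(3) + 2*log(5) + 2*log(7).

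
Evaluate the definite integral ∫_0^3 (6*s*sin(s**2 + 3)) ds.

3*cos(3) - 3*cos(12)

Let u = s**2 + 3, so du = 2*s ds. When s = 0, u = 3; when s = 3, u = 12.
The integral becomes 3·∫ sin(u) du from 3 to 12, with antiderivative -3*cos(u).
Back in s: F(s) = -3*cos(s**2 + 3).
Then F(3) - F(0) = (-3*cos(12)) - (-3*cos(3)) = 3*cos(3) - 3*cos(12).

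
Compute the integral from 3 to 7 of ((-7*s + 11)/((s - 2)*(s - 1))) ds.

Factor the denominator: s**2 - 3*s + 2 = (s - 1)(s - 2).
Partial fractions: (-7*s + 11)/((s - 2)*(s - 1)) = -4/(s - 1) - 3/(s - 2).
An antiderivative is F(s) = -3*log(s - 2) - 4*log(s - 1).
Then F(7) - F(3) = (-3*log(5) - 4*log(3) - 4*log(2)) - (-log(16)) = -3*log(5) - 4*log(3).

-3*log(5) - 4*log(3)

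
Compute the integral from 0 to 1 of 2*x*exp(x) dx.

2

Integrate by parts once (u = x, dv = 2*exp(x) dx).
An antiderivative is F(x) = (2*x - 2)*exp(x).
Then F(1) - F(0) = (0) - (-2) = 2.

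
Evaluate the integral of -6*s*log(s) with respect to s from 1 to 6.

Integrate by parts once (u = ln s, dv = -6*s ds).
An antiderivative is F(s) = -3*s**2*(2*log(s) - 1)/2.
Then F(6) - F(1) = (-108*log(3) - 108*log(2) + 54) - (3/2) = -108*log(3) - 108*log(2) + 105/2.

-108*log(3) - 108*log(2) + 105/2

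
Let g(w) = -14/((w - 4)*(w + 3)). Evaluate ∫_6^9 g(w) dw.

Factor the denominator: w**2 - w - 12 = (w + 3)(w - 4).
Partial fractions: -14/((w - 4)*(w + 3)) = 2/(w + 3) - 2/(w - 4).
An antiderivative is F(w) = -2*log(w - 4) + 2*log(w + 3).
Then F(9) - F(6) = (-2*log(5) + 2*log(3) + 4*log(2)) - (log(81/4)) = -2*log(5) - 2*log(3) + 6*log(2).

-2*log(5) - 2*log(3) + 6*log(2)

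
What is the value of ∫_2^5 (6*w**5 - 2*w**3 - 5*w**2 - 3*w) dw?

By the power rule, an antiderivative is F(w) = w**6 - w**4/2 - 5*w**3/3 - 3*w**2/2.
Then F(5) - F(2) = (45200/3) - (110/3) = 15030.

15030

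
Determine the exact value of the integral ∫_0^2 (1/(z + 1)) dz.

log(3)

An antiderivative is F(z) = log(z + 1).
Then F(2) - F(0) = (log(3)) - (0) = log(3).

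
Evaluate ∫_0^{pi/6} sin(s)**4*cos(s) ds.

1/160

Let u = sin(s), so du = cos(s) ds. When s = 0, u = 0; when s = pi/6, u = 1/2.
The integral becomes ∫ u**4 du from 0 to 1/2, with antiderivative u**5/5.
Back in s: F(s) = sin(s)**5/5.
Then F(pi/6) - F(0) = (1/160) - (0) = 1/160.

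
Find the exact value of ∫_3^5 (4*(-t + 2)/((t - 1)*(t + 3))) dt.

Factor the denominator: t**2 + 2*t - 3 = (t + 3)(t - 1).
Partial fractions: 4*(-t + 2)/((t - 1)*(t + 3)) = -5/(t + 3) + 1/(t - 1).
An antiderivative is F(t) = log(t - 1) - 5*log(t + 3).
Then F(5) - F(3) = (-13*log(2)) - (-5*log(3) - 4*log(2)) = -9*log(2) + 5*log(3).

-9*log(2) + 5*log(3)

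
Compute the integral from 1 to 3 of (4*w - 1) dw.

By the power rule, an antiderivative is F(w) = 2*w**2 - w.
Then F(3) - F(1) = (15) - (1) = 14.

14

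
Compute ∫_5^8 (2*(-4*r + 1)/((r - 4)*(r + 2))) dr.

-13*log(2) - 3*log(5) + 3*log(7)

Factor the denominator: r**2 - 2*r - 8 = (r + 2)(r - 4).
Partial fractions: 2*(-4*r + 1)/((r - 4)*(r + 2)) = -3/(r + 2) - 5/(r - 4).
An antiderivative is F(r) = -5*log(r - 4) - 3*log(r + 2).
Then F(8) - F(5) = (-13*log(2) - 3*log(5)) - (-3*log(7)) = -13*log(2) - 3*log(5) + 3*log(7).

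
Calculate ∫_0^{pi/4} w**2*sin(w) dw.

Integrate by parts twice (u = w^2, dv = sin(w) dw).
An antiderivative is F(w) = -w**2*cos(w) + 2*w*sin(w) + 2*cos(w).
Then F(pi/4) - F(0) = (sqrt(2)*(-pi**2 + 8*pi + 32)/32) - (2) = -2 - sqrt(2)*pi**2/32 + sqrt(2)*pi/4 + sqrt(2).

-2 - sqrt(2)*pi**2/32 + sqrt(2)*pi/4 + sqrt(2)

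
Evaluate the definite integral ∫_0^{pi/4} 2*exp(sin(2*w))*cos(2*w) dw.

Let u = sin(2*w), so du = 2*cos(2*w) dw. When w = 0, u = 0; when w = pi/4, u = 1.
The integral becomes ∫ exp(u) du from 0 to 1, with antiderivative exp(u).
Back in w: F(w) = exp(sin(2*w)).
Then F(pi/4) - F(0) = (E) - (1) = -1 + E.

-1 + E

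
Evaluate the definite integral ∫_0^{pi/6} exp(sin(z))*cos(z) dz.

-1 + exp(1/2)

Let u = sin(z), so du = cos(z) dz. When z = 0, u = 0; when z = pi/6, u = 1/2.
The integral becomes ∫ exp(u) du from 0 to 1/2, with antiderivative exp(u).
Back in z: F(z) = exp(sin(z)).
Then F(pi/6) - F(0) = (exp(1/2)) - (1) = -1 + exp(1/2).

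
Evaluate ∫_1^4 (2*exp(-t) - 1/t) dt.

(-log(4**exp(4)) - 2 + 2*exp(3))*exp(-4)

An antiderivative is F(t) = -log(t) - 2*exp(-t).
Then F(4) - F(1) = ((-log(4**exp(4)) - 2)*exp(-4)) - (-2*exp(-1)) = (-log(4**exp(4)) - 2 + 2*exp(3))*exp(-4).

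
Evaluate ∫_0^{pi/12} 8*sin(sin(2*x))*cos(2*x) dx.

Let u = sin(2*x), so du = 2*cos(2*x) dx. When x = 0, u = 0; when x = pi/12, u = 1/2.
The integral becomes 4·∫ sin(u) du from 0 to 1/2, with antiderivative -4*cos(u).
Back in x: F(x) = -4*cos(sin(2*x)).
Then F(pi/12) - F(0) = (-4*cos(1/2)) - (-4) = 4 - 4*cos(1/2).

4 - 4*cos(1/2)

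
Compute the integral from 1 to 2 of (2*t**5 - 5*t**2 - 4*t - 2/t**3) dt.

By the power rule, an antiderivative is F(t) = t**6/3 - 5*t**3/3 - 2*t**2 + t**(-2).
Then F(2) - F(1) = (1/4) - (-7/3) = 31/12.

31/12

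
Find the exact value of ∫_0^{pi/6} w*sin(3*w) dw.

1/9

Integrate by parts once (u = w, dv = sin(3*w) dw).
An antiderivative is F(w) = -w*cos(3*w)/3 + sin(3*w)/9.
Then F(pi/6) - F(0) = (1/9) - (0) = 1/9.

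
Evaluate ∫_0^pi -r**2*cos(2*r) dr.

Integrate by parts twice (u = r^2, dv = -cos(2*r) dr).
An antiderivative is F(r) = -r**2*sin(2*r)/2 - r*cos(2*r)/2 + sin(2*r)/4.
Then F(pi) - F(0) = (-pi/2) - (0) = -pi/2.

-pi/2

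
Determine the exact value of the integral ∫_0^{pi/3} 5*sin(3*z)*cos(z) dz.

45/16

Use the identity sin(3*z)cos(z) = [sin(4*z) + sin(2*z)]/2.
An antiderivative is F(z) = -5*cos(2*z)/4 - 5*cos(4*z)/8.
Then F(pi/3) - F(0) = (15/16) - (-15/8) = 45/16.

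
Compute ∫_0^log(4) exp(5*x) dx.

Let u = exp(x), so du = exp(x) dx. When x = 0, u = 1; when x = log(4), u = 4.
The integral becomes ∫ u**4 du from 1 to 4, with antiderivative u**5/5.
Back in x: F(x) = exp(5*x)/5.
Then F(log(4)) - F(0) = (1024/5) - (1/5) = 1023/5.

1023/5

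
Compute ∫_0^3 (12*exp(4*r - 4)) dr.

Let u = 4*r - 4, so du = 4 dr. When r = 0, u = -4; when r = 3, u = 8.
The integral becomes 3·∫ exp(u) du from -4 to 8, with antiderivative 3*exp(u).
Back in r: F(r) = 3*exp(4*r - 4).
Then F(3) - F(0) = (3*exp(8)) - (3*exp(-4)) = -(3 - 3*exp(12))*exp(-4).

-(3 - 3*exp(12))*exp(-4)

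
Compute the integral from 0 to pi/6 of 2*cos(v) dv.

1

An antiderivative is F(v) = 2*sin(v).
Then F(pi/6) - F(0) = (1) - (0) = 1.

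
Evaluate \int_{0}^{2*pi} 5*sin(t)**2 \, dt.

5*pi

Use the identity sin^2(t) = (1 - cos(2*t))/2.
An antiderivative is F(t) = 5*t/2 - 5*sin(2*t)/4.
Then F(2*pi) - F(0) = (5*pi) - (0) = 5*pi.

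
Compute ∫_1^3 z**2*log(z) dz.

Integrate by parts once (u = ln z, dv = z**2 dz).
An antiderivative is F(z) = z**3*(3*log(z) - 1)/9.
Then F(3) - F(1) = (-3 + 9*log(3)) - (-1/9) = -26/9 + 9*log(3).

-26/9 + 9*log(3)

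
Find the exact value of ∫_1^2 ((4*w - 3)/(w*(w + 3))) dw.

-11*log(2) + 5*log(5)

Factor the denominator: w**2 + 3*w = (w + 3)w.
Partial fractions: (4*w - 3)/(w*(w + 3)) = 5/(w + 3) - 1/w.
An antiderivative is F(w) = -log(w) + 5*log(w + 3).
Then F(2) - F(1) = (-log(2) + 5*log(5)) - (10*log(2)) = -11*log(2) + 5*log(5).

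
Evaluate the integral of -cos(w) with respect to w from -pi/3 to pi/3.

An antiderivative is F(w) = -sin(w).
Then F(pi/3) - F(-pi/3) = (-sqrt(3)/2) - (sqrt(3)/2) = -sqrt(3).

-sqrt(3)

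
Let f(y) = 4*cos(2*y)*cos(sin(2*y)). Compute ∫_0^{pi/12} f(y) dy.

Let u = sin(2*y), so du = 2*cos(2*y) dy. When y = 0, u = 0; when y = pi/12, u = 1/2.
The integral becomes 2·∫ cos(u) du from 0 to 1/2, with antiderivative 2*sin(u).
Back in y: F(y) = 2*sin(sin(2*y)).
Then F(pi/12) - F(0) = (2*sin(1/2)) - (0) = 2*sin(1/2).

2*sin(1/2)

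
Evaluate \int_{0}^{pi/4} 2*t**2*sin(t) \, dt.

Integrate by parts twice (u = t^2, dv = 2*sin(t) dt).
An antiderivative is F(t) = -2*t**2*cos(t) + 4*t*sin(t) + 4*cos(t).
Then F(pi/4) - F(0) = (sqrt(2)*(-pi**2 + 8*pi + 32)/16) - (4) = -4 - sqrt(2)*pi**2/16 + sqrt(2)*pi/2 + 2*sqrt(2).

-4 - sqrt(2)*pi**2/16 + sqrt(2)*pi/2 + 2*sqrt(2)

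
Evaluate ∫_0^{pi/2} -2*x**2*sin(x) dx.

Integrate by parts twice (u = x^2, dv = -2*sin(x) dx).
An antiderivative is F(x) = 2*x**2*cos(x) - 4*x*sin(x) - 4*cos(x).
Then F(pi/2) - F(0) = (-2*pi) - (-4) = 4 - 2*pi.

4 - 2*pi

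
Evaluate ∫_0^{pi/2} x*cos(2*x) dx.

-1/2

Integrate by parts once (u = x, dv = cos(2*x) dx).
An antiderivative is F(x) = x*sin(2*x)/2 + cos(2*x)/4.
Then F(pi/2) - F(0) = (-1/4) - (1/4) = -1/2.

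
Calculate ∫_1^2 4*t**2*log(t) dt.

Integrate by parts once (u = ln t, dv = 4*t**2 dt).
An antiderivative is F(t) = 4*t**3*(3*log(t) - 1)/9.
Then F(2) - F(1) = (-32/9 + 32*log(2)/3) - (-4/9) = -28/9 + 32*log(2)/3.

-28/9 + 32*log(2)/3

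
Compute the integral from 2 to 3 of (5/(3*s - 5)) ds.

10*log(2)/3

An antiderivative is F(s) = 5*log(3*s - 5)/3.
Then F(3) - F(2) = (10*log(2)/3) - (0) = 10*log(2)/3.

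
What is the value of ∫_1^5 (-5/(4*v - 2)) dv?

An antiderivative is F(v) = -5*log(4*v - 2)/4.
Then F(5) - F(1) = (-5*log(18)/4) - (-5*log(2)/4) = -5*log(3)/2.

-5*log(3)/2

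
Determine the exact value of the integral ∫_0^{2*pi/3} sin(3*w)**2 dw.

pi/3

Use the identity sin^2(3*w) = (1 - cos(6*w))/2.
An antiderivative is F(w) = w/2 - sin(6*w)/12.
Then F(2*pi/3) - F(0) = (pi/3) - (0) = pi/3.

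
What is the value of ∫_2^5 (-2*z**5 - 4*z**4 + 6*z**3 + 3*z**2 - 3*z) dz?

-33312/5

By the power rule, an antiderivative is F(z) = -z**6/3 - 4*z**5/5 + 3*z**4/2 + z**3 - 3*z**2/2.
Then F(5) - F(2) = (-20050/3) - (-314/15) = -33312/5.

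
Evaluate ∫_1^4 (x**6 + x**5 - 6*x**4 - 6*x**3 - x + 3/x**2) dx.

197061/140

By the power rule, an antiderivative is F(x) = x**7/7 + x**6/6 - 6*x**5/5 - 3*x**4/2 - x**2/2 - 3/x.
Then F(4) - F(1) = (588709/420) - (-1237/210) = 197061/140.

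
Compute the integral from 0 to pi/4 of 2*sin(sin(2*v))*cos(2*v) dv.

Let u = sin(2*v), so du = 2*cos(2*v) dv. When v = 0, u = 0; when v = pi/4, u = 1.
The integral becomes ∫ sin(u) du from 0 to 1, with antiderivative -cos(u).
Back in v: F(v) = -cos(sin(2*v)).
Then F(pi/4) - F(0) = (-cos(1)) - (-1) = 1 - cos(1).

1 - cos(1)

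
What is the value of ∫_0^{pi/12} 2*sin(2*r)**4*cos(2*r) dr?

Let u = sin(2*r), so du = 2*cos(2*r) dr. When r = 0, u = 0; when r = pi/12, u = 1/2.
The integral becomes ∫ u**4 du from 0 to 1/2, with antiderivative u**5/5.
Back in r: F(r) = sin(2*r)**5/5.
Then F(pi/12) - F(0) = (1/160) - (0) = 1/160.

1/160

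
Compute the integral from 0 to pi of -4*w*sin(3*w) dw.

Integrate by parts once (u = w, dv = -4*sin(3*w) dw).
An antiderivative is F(w) = 4*w*cos(3*w)/3 - 4*sin(3*w)/9.
Then F(pi) - F(0) = (-4*pi/3) - (0) = -4*pi/3.

-4*pi/3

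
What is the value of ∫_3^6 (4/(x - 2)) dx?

8*log(2)

An antiderivative is F(x) = 4*log(x - 2).
Then F(6) - F(3) = (8*log(2)) - (0) = 8*log(2).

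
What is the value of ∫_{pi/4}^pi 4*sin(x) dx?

An antiderivative is F(x) = -4*cos(x).
Then F(pi) - F(pi/4) = (4) - (-2*sqrt(2)) = 2*sqrt(2) + 4.

2*sqrt(2) + 4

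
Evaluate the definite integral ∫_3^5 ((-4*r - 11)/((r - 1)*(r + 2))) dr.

-5*log(2) - log(5) + log(7)

Factor the denominator: r**2 + r - 2 = (r + 2)(r - 1).
Partial fractions: (-4*r - 11)/((r - 1)*(r + 2)) = 1/(r + 2) - 5/(r - 1).
An antiderivative is F(r) = -5*log(r - 1) + log(r + 2).
Then F(5) - F(3) = (-10*log(2) + log(7)) - (log(5/32)) = -5*log(2) - log(5) + log(7).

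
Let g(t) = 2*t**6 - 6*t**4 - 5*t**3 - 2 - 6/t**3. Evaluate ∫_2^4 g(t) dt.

By the power rule, an antiderivative is F(t) = 2*t**7/7 - 6*t**5/5 - 5*t**4/4 - 2*t + 3/t**2.
Then F(4) - F(2) = (1749737/560) - (-3511/140) = 1763781/560.

1763781/560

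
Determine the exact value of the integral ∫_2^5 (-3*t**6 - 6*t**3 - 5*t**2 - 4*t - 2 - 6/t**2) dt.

By the power rule, an antiderivative is F(t) = -3*t**7/7 - 3*t**4/2 - 5*t**3/3 - 2*t**2 - 2*t + 6/t.
Then F(5) - F(2) = (-7284223/210) - (-2125/21) = -2420991/70.

-2420991/70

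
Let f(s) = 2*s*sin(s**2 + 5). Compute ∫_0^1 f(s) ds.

Let u = s**2 + 5, so du = 2*s ds. When s = 0, u = 5; when s = 1, u = 6.
The integral becomes ∫ sin(u) du from 5 to 6, with antiderivative -cos(u).
Back in s: F(s) = -cos(s**2 + 5).
Then F(1) - F(0) = (-cos(6)) - (-cos(5)) = -cos(6) + cos(5).

-cos(6) + cos(5)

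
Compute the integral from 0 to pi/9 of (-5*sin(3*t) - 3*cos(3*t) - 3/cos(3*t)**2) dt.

An antiderivative is F(t) = -sin(3*t) + 5*cos(3*t)/3 - tan(3*t).
Then F(pi/9) - F(0) = (5/6 - 3*sqrt(3)/2) - (5/3) = -3*sqrt(3)/2 - 5/6.

-3*sqrt(3)/2 - 5/6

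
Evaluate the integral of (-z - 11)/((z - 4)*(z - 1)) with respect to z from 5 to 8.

-18*log(2) + 4*log(7)

Factor the denominator: z**2 - 5*z + 4 = (z - 1)(z - 4).
Partial fractions: (-z - 11)/((z - 4)*(z - 1)) = 4/(z - 1) - 5/(z - 4).
An antiderivative is F(z) = -5*log(z - 4) + 4*log(z - 1).
Then F(8) - F(5) = (-10*log(2) + 4*log(7)) - (8*log(2)) = -18*log(2) + 4*log(7).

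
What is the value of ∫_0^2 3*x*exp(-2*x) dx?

3/4 - 15*exp(-4)/4

Integrate by parts once (u = x, dv = 3*exp(-2*x) dx).
An antiderivative is F(x) = (-6*x - 3)*exp(-2*x)/4.
Then F(2) - F(0) = (-15*exp(-4)/4) - (-3/4) = 3/4 - 15*exp(-4)/4.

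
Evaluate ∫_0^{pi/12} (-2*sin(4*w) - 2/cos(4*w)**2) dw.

An antiderivative is F(w) = cos(4*w)/2 - tan(4*w)/2.
Then F(pi/12) - F(0) = (1/4 - sqrt(3)/2) - (1/2) = -sqrt(3)/2 - 1/4.

-sqrt(3)/2 - 1/4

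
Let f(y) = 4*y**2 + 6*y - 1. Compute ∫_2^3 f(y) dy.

By the power rule, an antiderivative is F(y) = 4*y**3/3 + 3*y**2 - y.
Then F(3) - F(2) = (60) - (62/3) = 118/3.

118/3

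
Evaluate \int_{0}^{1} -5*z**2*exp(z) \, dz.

Integrate by parts twice (u = z^2, dv = -5*exp(z) dz).
An antiderivative is F(z) = (-5*z**2 + 10*z - 10)*exp(z).
Then F(1) - F(0) = (-5*E) - (-10) = 10 - 5*E.

10 - 5*E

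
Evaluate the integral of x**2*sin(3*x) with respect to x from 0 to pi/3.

Integrate by parts twice (u = x^2, dv = sin(3*x) dx).
An antiderivative is F(x) = -x**2*cos(3*x)/3 + 2*x*sin(3*x)/9 + 2*cos(3*x)/27.
Then F(pi/3) - F(0) = (-2/27 + pi**2/27) - (2/27) = -4/27 + pi**2/27.

-4/27 + pi**2/27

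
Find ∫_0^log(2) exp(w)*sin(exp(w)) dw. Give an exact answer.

Let u = exp(w), so du = exp(w) dw. When w = 0, u = 1; when w = log(2), u = 2.
The integral becomes ∫ sin(u) du from 1 to 2, with antiderivative -cos(u).
Back in w: F(w) = -cos(exp(w)).
Then F(log(2)) - F(0) = (-cos(2)) - (-cos(1)) = -cos(2) + cos(1).

-cos(2) + cos(1)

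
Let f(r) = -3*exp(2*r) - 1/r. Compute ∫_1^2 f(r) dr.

-3*exp(4)/2 - log(2) + 3*exp(2)/2

An antiderivative is F(r) = -3*exp(2*r)/2 - log(r).
Then F(2) - F(1) = (-3*exp(4)/2 - log(2)) - (-3*exp(2)/2) = -3*exp(4)/2 - log(2) + 3*exp(2)/2.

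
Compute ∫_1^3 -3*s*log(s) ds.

6 - 27*log(3)/2

Integrate by parts once (u = ln s, dv = -3*s ds).
An antiderivative is F(s) = -3*s**2*(2*log(s) - 1)/4.
Then F(3) - F(1) = (27/4 - 27*log(3)/2) - (3/4) = 6 - 27*log(3)/2.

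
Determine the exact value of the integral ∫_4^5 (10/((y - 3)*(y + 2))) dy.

Factor the denominator: y**2 - y - 6 = (y + 2)(y - 3).
Partial fractions: 10/((y - 3)*(y + 2)) = -2/(y + 2) + 2/(y - 3).
An antiderivative is F(y) = 2*log(y - 3) - 2*log(y + 2).
Then F(5) - F(4) = (log(4/49)) - (-log(36)) = -2*log(7) + 2*log(3) + 4*log(2).

-2*log(7) + 2*log(3) + 4*log(2)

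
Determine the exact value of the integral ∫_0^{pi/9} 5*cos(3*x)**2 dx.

Use the identity cos^2(3*x) = (1 + cos(6*x))/2.
An antiderivative is F(x) = 5*x/2 + 5*sin(6*x)/12.
Then F(pi/9) - F(0) = (5*sqrt(3)/24 + 5*pi/18) - (0) = 5*sqrt(3)/24 + 5*pi/18.

5*sqrt(3)/24 + 5*pi/18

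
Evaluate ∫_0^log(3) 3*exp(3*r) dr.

26

Let u = exp(r), so du = exp(r) dr. When r = 0, u = 1; when r = log(3), u = 3.
The integral becomes 3·∫ u**2 du from 1 to 3, with antiderivative u**3.
Back in r: F(r) = exp(3*r).
Then F(log(3)) - F(0) = (27) - (1) = 26.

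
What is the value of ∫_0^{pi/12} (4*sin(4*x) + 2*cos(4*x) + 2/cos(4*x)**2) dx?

An antiderivative is F(x) = sin(4*x)/2 - cos(4*x) + tan(4*x)/2.
Then F(pi/12) - F(0) = (-1/2 + 3*sqrt(3)/4) - (-1) = 1/2 + 3*sqrt(3)/4.

1/2 + 3*sqrt(3)/4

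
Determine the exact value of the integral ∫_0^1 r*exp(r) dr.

1

Integrate by parts once (u = r, dv = exp(r) dr).
An antiderivative is F(r) = (r - 1)*exp(r).
Then F(1) - F(0) = (0) - (-1) = 1.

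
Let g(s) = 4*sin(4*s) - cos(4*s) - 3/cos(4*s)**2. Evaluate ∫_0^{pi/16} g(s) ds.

An antiderivative is F(s) = -sin(4*s)/4 - cos(4*s) - 3*tan(4*s)/4.
Then F(pi/16) - F(0) = (-5*sqrt(2)/8 - 3/4) - (-1) = 1/4 - 5*sqrt(2)/8.

1/4 - 5*sqrt(2)/8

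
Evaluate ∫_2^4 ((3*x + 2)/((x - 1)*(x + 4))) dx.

Factor the denominator: x**2 + 3*x - 4 = (x + 4)(x - 1).
Partial fractions: (3*x + 2)/((x - 1)*(x + 4)) = 2/(x + 4) + 1/(x - 1).
An antiderivative is F(x) = log(x - 1) + 2*log(x + 4).
Then F(4) - F(2) = (log(3) + 6*log(2)) - (log(36)) = log(16/3).

log(16/3)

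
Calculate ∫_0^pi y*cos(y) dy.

-2

Integrate by parts once (u = y, dv = cos(y) dy).
An antiderivative is F(y) = y*sin(y) + cos(y).
Then F(pi) - F(0) = (-1) - (1) = -2.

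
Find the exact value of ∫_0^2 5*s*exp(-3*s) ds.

Integrate by parts once (u = s, dv = 5*exp(-3*s) ds).
An antiderivative is F(s) = (-15*s - 5)*exp(-3*s)/9.
Then F(2) - F(0) = (-35*exp(-6)/9) - (-5/9) = 5/9 - 35*exp(-6)/9.

5/9 - 35*exp(-6)/9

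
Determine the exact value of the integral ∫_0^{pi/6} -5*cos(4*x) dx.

An antiderivative is F(x) = -5*sin(4*x)/4.
Then F(pi/6) - F(0) = (-5*sqrt(3)/8) - (0) = -5*sqrt(3)/8.

-5*sqrt(3)/8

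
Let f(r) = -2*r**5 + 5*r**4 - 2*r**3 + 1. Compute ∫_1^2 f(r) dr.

7/2

By the power rule, an antiderivative is F(r) = -r**6/3 + r**5 - r**4/2 + r.
Then F(2) - F(1) = (14/3) - (7/6) = 7/2.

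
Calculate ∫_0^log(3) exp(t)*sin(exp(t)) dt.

Let u = exp(t), so du = exp(t) dt. When t = 0, u = 1; when t = log(3), u = 3.
The integral becomes ∫ sin(u) du from 1 to 3, with antiderivative -cos(u).
Back in t: F(t) = -cos(exp(t)).
Then F(log(3)) - F(0) = (-cos(3)) - (-cos(1)) = cos(1) - cos(3).

cos(1) - cos(3)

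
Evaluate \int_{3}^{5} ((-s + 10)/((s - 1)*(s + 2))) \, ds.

-4*log(7) + 3*log(2) + 4*log(5)

Factor the denominator: s**2 + s - 2 = (s + 2)(s - 1).
Partial fractions: (-s + 10)/((s - 1)*(s + 2)) = -4/(s + 2) + 3/(s - 1).
An antiderivative is F(s) = 3*log(s - 1) - 4*log(s + 2).
Then F(5) - F(3) = (-4*log(7) + 6*log(2)) - (-4*log(5) + 3*log(2)) = -4*log(7) + 3*log(2) + 4*log(5).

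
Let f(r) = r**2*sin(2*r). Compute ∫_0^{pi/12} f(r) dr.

Integrate by parts twice (u = r^2, dv = sin(2*r) dr).
An antiderivative is F(r) = -r**2*cos(2*r)/2 + r*sin(2*r)/2 + cos(2*r)/4.
Then F(pi/12) - F(0) = (-sqrt(3)*pi**2/576 + pi/48 + sqrt(3)/8) - (1/4) = -1/4 - sqrt(3)*pi**2/576 + pi/48 + sqrt(3)/8.

-1/4 - sqrt(3)*pi**2/576 + pi/48 + sqrt(3)/8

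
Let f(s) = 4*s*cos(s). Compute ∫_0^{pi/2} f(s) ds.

-4 + 2*pi

Integrate by parts once (u = s, dv = 4*cos(s) ds).
An antiderivative is F(s) = 4*s*sin(s) + 4*cos(s).
Then F(pi/2) - F(0) = (2*pi) - (4) = -4 + 2*pi.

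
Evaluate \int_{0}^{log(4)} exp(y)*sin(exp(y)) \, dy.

Let u = exp(y), so du = exp(y) dy. When y = 0, u = 1; when y = log(4), u = 4.
The integral becomes ∫ sin(u) du from 1 to 4, with antiderivative -cos(u).
Back in y: F(y) = -cos(exp(y)).
Then F(log(4)) - F(0) = (-cos(4)) - (-cos(1)) = cos(1) - cos(4).

cos(1) - cos(4)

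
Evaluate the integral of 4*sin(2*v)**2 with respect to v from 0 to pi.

Use the identity sin^2(2*v) = (1 - cos(4*v))/2.
An antiderivative is F(v) = 2*v - sin(4*v)/2.
Then F(pi) - F(0) = (2*pi) - (0) = 2*pi.

2*pi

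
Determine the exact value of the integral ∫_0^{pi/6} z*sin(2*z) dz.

Integrate by parts once (u = z, dv = sin(2*z) dz).
An antiderivative is F(z) = -z*cos(2*z)/2 + sin(2*z)/4.
Then F(pi/6) - F(0) = (-pi/24 + sqrt(3)/8) - (0) = -pi/24 + sqrt(3)/8.

-pi/24 + sqrt(3)/8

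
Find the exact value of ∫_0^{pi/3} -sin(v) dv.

An antiderivative is F(v) = cos(v).
Then F(pi/3) - F(0) = (1/2) - (1) = -1/2.

-1/2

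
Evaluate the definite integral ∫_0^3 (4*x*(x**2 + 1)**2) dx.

Let u = x**2 + 1, so du = 2*x dx. When x = 0, u = 1; when x = 3, u = 10.
The integral becomes 2·∫ u**2 du from 1 to 10, with antiderivative 2*u**3/3.
Back in x: F(x) = 2*(x**2 + 1)**3/3.
Then F(3) - F(0) = (2000/3) - (2/3) = 666.

666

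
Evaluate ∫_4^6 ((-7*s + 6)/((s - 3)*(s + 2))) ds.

Factor the denominator: s**2 - s - 6 = (s + 2)(s - 3).
Partial fractions: (-7*s + 6)/((s - 3)*(s + 2)) = -4/(s + 2) - 3/(s - 3).
An antiderivative is F(s) = -3*log(s - 3) - 4*log(s + 2).
Then F(6) - F(4) = (-12*log(2) - 3*log(3)) - (-4*log(3) - 4*log(2)) = -8*log(2) + log(3).

-8*log(2) + log(3)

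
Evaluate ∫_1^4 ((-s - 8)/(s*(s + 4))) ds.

-log(10)

Factor the denominator: s**2 + 4*s = (s + 4)s.
Partial fractions: (-s - 8)/(s*(s + 4)) = 1/(s + 4) - 2/s.
An antiderivative is F(s) = -2*log(s) + log(s + 4).
Then F(4) - F(1) = (-log(2)) - (log(5)) = -log(10).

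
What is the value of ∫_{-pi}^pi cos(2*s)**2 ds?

pi

Use the identity cos^2(2*s) = (1 + cos(4*s))/2.
An antiderivative is F(s) = s/2 + sin(4*s)/8.
Then F(pi) - F(-pi) = (pi/2) - (-pi/2) = pi.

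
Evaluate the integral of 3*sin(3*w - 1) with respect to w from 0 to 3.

-cos(8) + cos(1)

Let u = 3*w - 1, so du = 3 dw. When w = 0, u = -1; when w = 3, u = 8.
The integral becomes ∫ sin(u) du from -1 to 8, with antiderivative -cos(u).
Back in w: F(w) = -cos(3*w - 1).
Then F(3) - F(0) = (-cos(8)) - (-cos(1)) = -cos(8) + cos(1).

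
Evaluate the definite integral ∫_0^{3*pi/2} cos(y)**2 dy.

Use the identity cos^2(y) = (1 + cos(2*y))/2.
An antiderivative is F(y) = y/2 + sin(2*y)/4.
Then F(3*pi/2) - F(0) = (3*pi/4) - (0) = 3*pi/4.

3*pi/4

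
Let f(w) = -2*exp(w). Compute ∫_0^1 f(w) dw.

An antiderivative is F(w) = -2*exp(w).
Then F(1) - F(0) = (-2*E) - (-2) = 2 - 2*E.

2 - 2*E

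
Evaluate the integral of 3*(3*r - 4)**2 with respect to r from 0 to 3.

63

Let u = 3*r - 4, so du = 3 dr. When r = 0, u = -4; when r = 3, u = 5.
The integral becomes ∫ u**2 du from -4 to 5, with antiderivative u**3/3.
Back in r: F(r) = (3*r - 4)**3/3.
Then F(3) - F(0) = (125/3) - (-64/3) = 63.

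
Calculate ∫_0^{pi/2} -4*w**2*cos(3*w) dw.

Integrate by parts twice (u = w^2, dv = -4*cos(3*w) dw).
An antiderivative is F(w) = -4*w**2*sin(3*w)/3 - 8*w*cos(3*w)/9 + 8*sin(3*w)/27.
Then F(pi/2) - F(0) = (-8/27 + pi**2/3) - (0) = -8/27 + pi**2/3.

-8/27 + pi**2/3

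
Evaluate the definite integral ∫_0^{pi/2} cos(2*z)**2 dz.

Use the identity cos^2(2*z) = (1 + cos(4*z))/2.
An antiderivative is F(z) = z/2 + sin(4*z)/8.
Then F(pi/2) - F(0) = (pi/4) - (0) = pi/4.

pi/4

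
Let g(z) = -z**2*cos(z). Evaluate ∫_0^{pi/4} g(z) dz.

sqrt(2)*(-8*pi - pi**2 + 32)/32

Integrate by parts twice (u = z^2, dv = -cos(z) dz).
An antiderivative is F(z) = -z**2*sin(z) - 2*z*cos(z) + 2*sin(z).
Then F(pi/4) - F(0) = (sqrt(2)*(-8*pi - pi**2 + 32)/32) - (0) = sqrt(2)*(-8*pi - pi**2 + 32)/32.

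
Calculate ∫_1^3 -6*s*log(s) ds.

Integrate by parts once (u = ln s, dv = -6*s ds).
An antiderivative is F(s) = -3*s**2*(2*log(s) - 1)/2.
Then F(3) - F(1) = (27/2 - 27*log(3)) - (3/2) = 12 - 27*log(3).

12 - 27*log(3)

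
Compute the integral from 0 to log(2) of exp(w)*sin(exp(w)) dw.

Let u = exp(w), so du = exp(w) dw. When w = 0, u = 1; when w = log(2), u = 2.
The integral becomes ∫ sin(u) du from 1 to 2, with antiderivative -cos(u).
Back in w: F(w) = -cos(exp(w)).
Then F(log(2)) - F(0) = (-cos(2)) - (-cos(1)) = -cos(2) + cos(1).

-cos(2) + cos(1)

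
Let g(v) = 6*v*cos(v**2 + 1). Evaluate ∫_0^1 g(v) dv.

Let u = v**2 + 1, so du = 2*v dv. When v = 0, u = 1; when v = 1, u = 2.
The integral becomes 3·∫ cos(u) du from 1 to 2, with antiderivative 3*sin(u).
Back in v: F(v) = 3*sin(v**2 + 1).
Then F(1) - F(0) = (3*sin(2)) - (3*sin(1)) = -3*sin(1) + 3*sin(2).

-3*sin(1) + 3*sin(2)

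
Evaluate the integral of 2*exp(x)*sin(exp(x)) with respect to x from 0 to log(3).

Let u = exp(x), so du = exp(x) dx. When x = 0, u = 1; when x = log(3), u = 3.
The integral becomes 2·∫ sin(u) du from 1 to 3, with antiderivative -2*cos(u).
Back in x: F(x) = -2*cos(exp(x)).
Then F(log(3)) - F(0) = (-2*cos(3)) - (-2*cos(1)) = 2*cos(1) - 2*cos(3).

2*cos(1) - 2*cos(3)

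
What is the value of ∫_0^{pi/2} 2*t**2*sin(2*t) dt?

-1 + pi**2/4

Integrate by parts twice (u = t^2, dv = 2*sin(2*t) dt).
An antiderivative is F(t) = -t**2*cos(2*t) + t*sin(2*t) + cos(2*t)/2.
Then F(pi/2) - F(0) = (-1/2 + pi**2/4) - (1/2) = -1 + pi**2/4.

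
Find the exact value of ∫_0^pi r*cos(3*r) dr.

-2/9

Integrate by parts once (u = r, dv = cos(3*r) dr).
An antiderivative is F(r) = r*sin(3*r)/3 + cos(3*r)/9.
Then F(pi) - F(0) = (-1/9) - (1/9) = -2/9.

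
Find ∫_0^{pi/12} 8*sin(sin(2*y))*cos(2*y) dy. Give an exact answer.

Let u = sin(2*y), so du = 2*cos(2*y) dy. When y = 0, u = 0; when y = pi/12, u = 1/2.
The integral becomes 4·∫ sin(u) du from 0 to 1/2, with antiderivative -4*cos(u).
Back in y: F(y) = -4*cos(sin(2*y)).
Then F(pi/12) - F(0) = (-4*cos(1/2)) - (-4) = 4 - 4*cos(1/2).

4 - 4*cos(1/2)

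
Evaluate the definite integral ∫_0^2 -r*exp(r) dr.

-exp(2) - 1

Integrate by parts once (u = r, dv = -exp(r) dr).
An antiderivative is F(r) = (-r + 1)*exp(r).
Then F(2) - F(0) = (-exp(2)) - (1) = -exp(2) - 1.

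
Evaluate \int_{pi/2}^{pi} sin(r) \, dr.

An antiderivative is F(r) = -cos(r).
Then F(pi) - F(pi/2) = (1) - (0) = 1.

1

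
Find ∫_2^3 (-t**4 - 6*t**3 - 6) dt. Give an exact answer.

-1457/10

By the power rule, an antiderivative is F(t) = -t**5/5 - 3*t**4/2 - 6*t.
Then F(3) - F(2) = (-1881/10) - (-212/5) = -1457/10.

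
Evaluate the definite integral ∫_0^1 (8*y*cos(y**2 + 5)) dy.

Let u = y**2 + 5, so du = 2*y dy. When y = 0, u = 5; when y = 1, u = 6.
The integral becomes 4·∫ cos(u) du from 5 to 6, with antiderivative 4*sin(u).
Back in y: F(y) = 4*sin(y**2 + 5).
Then F(1) - F(0) = (4*sin(6)) - (4*sin(5)) = 4*sin(6) - 4*sin(5).

4*sin(6) - 4*sin(5)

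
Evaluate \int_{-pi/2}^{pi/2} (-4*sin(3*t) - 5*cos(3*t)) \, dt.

An antiderivative is F(t) = -5*sin(3*t)/3 + 4*cos(3*t)/3.
Then F(pi/2) - F(-pi/2) = (5/3) - (-5/3) = 10/3.

10/3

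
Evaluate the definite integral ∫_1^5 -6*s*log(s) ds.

Integrate by parts once (u = ln s, dv = -6*s ds).
An antiderivative is F(s) = -3*s**2*(2*log(s) - 1)/2.
Then F(5) - F(1) = (75/2 - 75*log(5)) - (3/2) = 36 - 75*log(5).

36 - 75*log(5)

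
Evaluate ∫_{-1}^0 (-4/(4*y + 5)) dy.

An antiderivative is F(y) = -log(4*y + 5).
Then F(0) - F(-1) = (-log(5)) - (0) = -log(5).

-log(5)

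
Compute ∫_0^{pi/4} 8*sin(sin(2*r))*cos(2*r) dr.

4 - 4*cos(1)

Let u = sin(2*r), so du = 2*cos(2*r) dr. When r = 0, u = 0; when r = pi/4, u = 1.
The integral becomes 4·∫ sin(u) du from 0 to 1, with antiderivative -4*cos(u).
Back in r: F(r) = -4*cos(sin(2*r)).
Then F(pi/4) - F(0) = (-4*cos(1)) - (-4) = 4 - 4*cos(1).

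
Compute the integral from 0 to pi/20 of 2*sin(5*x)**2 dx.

Use the identity sin^2(5*x) = (1 - cos(10*x))/2.
An antiderivative is F(x) = x - sin(10*x)/10.
Then F(pi/20) - F(0) = (-1/10 + pi/20) - (0) = -1/10 + pi/20.

-1/10 + pi/20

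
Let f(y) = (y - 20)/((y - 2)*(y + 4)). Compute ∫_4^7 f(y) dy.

Factor the denominator: y**2 + 2*y - 8 = (y + 4)(y - 2).
Partial fractions: (y - 20)/((y - 2)*(y + 4)) = 4/(y + 4) - 3/(y - 2).
An antiderivative is F(y) = -3*log(y - 2) + 4*log(y + 4).
Then F(7) - F(4) = (-3*log(5) + 4*log(11)) - (9*log(2)) = -9*log(2) - 3*log(5) + 4*log(11).

-9*log(2) - 3*log(5) + 4*log(11)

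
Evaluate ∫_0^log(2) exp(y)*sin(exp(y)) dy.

Let u = exp(y), so du = exp(y) dy. When y = 0, u = 1; when y = log(2), u = 2.
The integral becomes ∫ sin(u) du from 1 to 2, with antiderivative -cos(u).
Back in y: F(y) = -cos(exp(y)).
Then F(log(2)) - F(0) = (-cos(2)) - (-cos(1)) = -cos(2) + cos(1).

-cos(2) + cos(1)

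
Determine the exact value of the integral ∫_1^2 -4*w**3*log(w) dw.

15/4 - 16*log(2)

Integrate by parts once (u = ln w, dv = -4*w**3 dw).
An antiderivative is F(w) = -w**4*(4*log(w) - 1)/4.
Then F(2) - F(1) = (4 - 16*log(2)) - (1/4) = 15/4 - 16*log(2).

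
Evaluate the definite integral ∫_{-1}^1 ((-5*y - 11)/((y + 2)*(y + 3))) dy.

Factor the denominator: y**2 + 5*y + 6 = (y + 3)(y + 2).
Partial fractions: (-5*y - 11)/((y + 2)*(y + 3)) = -4/(y + 3) - 1/(y + 2).
An antiderivative is F(y) = -log(y + 2) - 4*log(y + 3).
Then F(1) - F(-1) = (-8*log(2) - log(3)) - (-log(16)) = -log(48).

-log(48)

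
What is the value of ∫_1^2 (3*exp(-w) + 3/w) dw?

An antiderivative is F(w) = 3*log(w) - 3*exp(-w).
Then F(2) - F(1) = (-3*exp(-2) + 3*log(2)) - (-3*exp(-1)) = -3*exp(-2) + 3*exp(-1) + 3*log(2).

-3*exp(-2) + 3*exp(-1) + 3*log(2)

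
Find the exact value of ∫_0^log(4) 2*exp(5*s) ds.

2046/5

Let u = exp(s), so du = exp(s) ds. When s = 0, u = 1; when s = log(4), u = 4.
The integral becomes 2·∫ u**4 du from 1 to 4, with antiderivative 2*u**5/5.
Back in s: F(s) = 2*exp(5*s)/5.
Then F(log(4)) - F(0) = (2048/5) - (2/5) = 2046/5.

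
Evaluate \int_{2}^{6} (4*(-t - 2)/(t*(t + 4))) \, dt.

-log(25)

Factor the denominator: t**2 + 4*t = (t + 4)t.
Partial fractions: 4*(-t - 2)/(t*(t + 4)) = -2/(t + 4) - 2/t.
An antiderivative is F(t) = -2*log(t) - 2*log(t + 4).
Then F(6) - F(2) = (-2*log(5) - 4*log(2) - 2*log(3)) - (-4*log(2) - 2*log(3)) = -log(25).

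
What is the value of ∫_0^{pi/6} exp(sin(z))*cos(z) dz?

Let u = sin(z), so du = cos(z) dz. When z = 0, u = 0; when z = pi/6, u = 1/2.
The integral becomes ∫ exp(u) du from 0 to 1/2, with antiderivative exp(u).
Back in z: F(z) = exp(sin(z)).
Then F(pi/6) - F(0) = (exp(1/2)) - (1) = -1 + exp(1/2).

-1 + exp(1/2)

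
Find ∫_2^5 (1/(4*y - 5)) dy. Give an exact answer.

An antiderivative is F(y) = log(4*y - 5)/4.
Then F(5) - F(2) = (log(15)/4) - (log(3)/4) = log(5)/4.

log(5)/4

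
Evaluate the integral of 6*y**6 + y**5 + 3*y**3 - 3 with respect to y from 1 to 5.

490164/7

By the power rule, an antiderivative is F(y) = 6*y**7/7 + y**6/6 + 3*y**4/4 - 3*y.
Then F(5) - F(1) = (5881865/84) - (-103/84) = 490164/7.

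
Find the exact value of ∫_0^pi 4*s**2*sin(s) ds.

Integrate by parts twice (u = s^2, dv = 4*sin(s) ds).
An antiderivative is F(s) = -4*s**2*cos(s) + 8*s*sin(s) + 8*cos(s).
Then F(pi) - F(0) = (-8 + 4*pi**2) - (8) = -16 + 4*pi**2.

-16 + 4*pi**2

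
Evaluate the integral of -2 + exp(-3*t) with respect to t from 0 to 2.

-11/3 - exp(-6)/3

An antiderivative is F(t) = -2*t - exp(-3*t)/3.
Then F(2) - F(0) = (-4 - exp(-6)/3) - (-1/3) = -11/3 - exp(-6)/3.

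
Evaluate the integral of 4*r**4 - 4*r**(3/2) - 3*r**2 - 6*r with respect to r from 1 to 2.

52/5 - 32*sqrt(2)/5

By the power rule, an antiderivative is F(r) = -8*r**(5/2)/5 + 4*r**5/5 - r**3 - 3*r**2.
Then F(2) - F(1) = (28/5 - 32*sqrt(2)/5) - (-24/5) = 52/5 - 32*sqrt(2)/5.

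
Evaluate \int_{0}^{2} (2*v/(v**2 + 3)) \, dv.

Let u = v**2 + 3, so du = 2*v dv. When v = 0, u = 3; when v = 2, u = 7.
The integral becomes ∫ 1/u du from 3 to 7, with antiderivative log(u).
Back in v: F(v) = log(v**2 + 3).
Then F(2) - F(0) = (log(7)) - (log(3)) = log(7/3).

log(7/3)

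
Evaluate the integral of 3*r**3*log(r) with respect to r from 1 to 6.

Integrate by parts once (u = ln r, dv = 3*r**3 dr).
An antiderivative is F(r) = 3*r**4*(4*log(r) - 1)/16.
Then F(6) - F(1) = (-243 + 972*log(2) + 972*log(3)) - (-3/16) = -3885/16 + 972*log(2) + 972*log(3).

-3885/16 + 972*log(2) + 972*log(3)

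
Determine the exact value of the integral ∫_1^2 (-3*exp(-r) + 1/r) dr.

-3*exp(-1) + 3*exp(-2) + log(2)

An antiderivative is F(r) = log(r) + 3*exp(-r).
Then F(2) - F(1) = (3*exp(-2) + log(2)) - (3*exp(-1)) = -3*exp(-1) + 3*exp(-2) + log(2).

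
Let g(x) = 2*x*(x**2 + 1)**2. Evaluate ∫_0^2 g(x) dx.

124/3

Let u = x**2 + 1, so du = 2*x dx. When x = 0, u = 1; when x = 2, u = 5.
The integral becomes ∫ u**2 du from 1 to 5, with antiderivative u**3/3.
Back in x: F(x) = (x**2 + 1)**3/3.
Then F(2) - F(0) = (125/3) - (1/3) = 124/3.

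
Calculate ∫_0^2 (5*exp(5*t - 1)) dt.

-(1 - exp(10))*exp(-1)

Let u = 5*t - 1, so du = 5 dt. When t = 0, u = -1; when t = 2, u = 9.
The integral becomes ∫ exp(u) du from -1 to 9, with antiderivative exp(u).
Back in t: F(t) = exp(5*t - 1).
Then F(2) - F(0) = (exp(9)) - (exp(-1)) = -(1 - exp(10))*exp(-1).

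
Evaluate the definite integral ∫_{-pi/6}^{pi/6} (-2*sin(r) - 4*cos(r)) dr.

-4

An antiderivative is F(r) = -4*sin(r) + 2*cos(r).
Then F(pi/6) - F(-pi/6) = (-2 + sqrt(3)) - (sqrt(3) + 2) = -4.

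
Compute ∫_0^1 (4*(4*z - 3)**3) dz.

Let u = 4*z - 3, so du = 4 dz. When z = 0, u = -3; when z = 1, u = 1.
The integral becomes ∫ u**3 du from -3 to 1, with antiderivative u**4/4.
Back in z: F(z) = (4*z - 3)**4/4.
Then F(1) - F(0) = (1/4) - (81/4) = -20.

-20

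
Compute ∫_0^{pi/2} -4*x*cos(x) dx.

Integrate by parts once (u = x, dv = -4*cos(x) dx).
An antiderivative is F(x) = -4*x*sin(x) - 4*cos(x).
Then F(pi/2) - F(0) = (-2*pi) - (-4) = 4 - 2*pi.

4 - 2*pi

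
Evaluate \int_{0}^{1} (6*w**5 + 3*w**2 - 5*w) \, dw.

By the power rule, an antiderivative is F(w) = w**6 + w**3 - 5*w**2/2.
Then F(1) - F(0) = (-1/2) - (0) = -1/2.

-1/2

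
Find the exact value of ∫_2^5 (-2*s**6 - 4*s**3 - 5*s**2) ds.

-161622/7

By the power rule, an antiderivative is F(s) = -2*s**7/7 - s**4 - 5*s**3/3.
Then F(5) - F(2) = (-486250/21) - (-1384/21) = -161622/7.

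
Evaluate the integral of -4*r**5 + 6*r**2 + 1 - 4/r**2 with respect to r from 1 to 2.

By the power rule, an antiderivative is F(r) = -2*r**6/3 + 2*r**3 + r + 4/r.
Then F(2) - F(1) = (-68/3) - (19/3) = -29.

-29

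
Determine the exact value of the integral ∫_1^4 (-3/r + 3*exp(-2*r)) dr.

-6*log(2) - 3*exp(-8)/2 + 3*exp(-2)/2

An antiderivative is F(r) = -3*log(r) - 3*exp(-2*r)/2.
Then F(4) - F(1) = (-6*log(2) - 3*exp(-8)/2) - (-3*exp(-2)/2) = -6*log(2) - 3*exp(-8)/2 + 3*exp(-2)/2.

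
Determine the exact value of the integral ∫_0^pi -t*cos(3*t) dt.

2/9

Integrate by parts once (u = t, dv = -cos(3*t) dt).
An antiderivative is F(t) = -t*sin(3*t)/3 - cos(3*t)/9.
Then F(pi) - F(0) = (1/9) - (-1/9) = 2/9.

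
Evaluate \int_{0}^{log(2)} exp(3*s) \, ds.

Let u = exp(s), so du = exp(s) ds. When s = 0, u = 1; when s = log(2), u = 2.
The integral becomes ∫ u**2 du from 1 to 2, with antiderivative u**3/3.
Back in s: F(s) = exp(3*s)/3.
Then F(log(2)) - F(0) = (8/3) - (1/3) = 7/3.

7/3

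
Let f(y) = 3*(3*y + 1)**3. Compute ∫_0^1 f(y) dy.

255/4

Let u = 3*y + 1, so du = 3 dy. When y = 0, u = 1; when y = 1, u = 4.
The integral becomes ∫ u**3 du from 1 to 4, with antiderivative u**4/4.
Back in y: F(y) = (3*y + 1)**4/4.
Then F(1) - F(0) = (64) - (1/4) = 255/4.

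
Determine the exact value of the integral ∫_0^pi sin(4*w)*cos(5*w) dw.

-8/9

Use the identity sin(4*w)cos(5*w) = [sin(9*w) + sin(-w)]/2.
An antiderivative is F(w) = cos(w)/2 - cos(9*w)/18.
Then F(pi) - F(0) = (-4/9) - (4/9) = -8/9.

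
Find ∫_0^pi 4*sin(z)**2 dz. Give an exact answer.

2*pi

Use the identity sin^2(z) = (1 - cos(2*z))/2.
An antiderivative is F(z) = 2*z - sin(2*z).
Then F(pi) - F(0) = (2*pi) - (0) = 2*pi.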